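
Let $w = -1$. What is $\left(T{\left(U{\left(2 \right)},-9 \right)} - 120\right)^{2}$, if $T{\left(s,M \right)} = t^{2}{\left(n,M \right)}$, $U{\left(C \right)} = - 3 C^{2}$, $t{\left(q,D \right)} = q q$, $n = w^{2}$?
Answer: $14161$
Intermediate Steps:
$n = 1$ ($n = \left(-1\right)^{2} = 1$)
$t{\left(q,D \right)} = q^{2}$
$T{\left(s,M \right)} = 1$ ($T{\left(s,M \right)} = \left(1^{2}\right)^{2} = 1^{2} = 1$)
$\left(T{\left(U{\left(2 \right)},-9 \right)} - 120\right)^{2} = \left(1 - 120\right)^{2} = \left(-119\right)^{2} = 14161$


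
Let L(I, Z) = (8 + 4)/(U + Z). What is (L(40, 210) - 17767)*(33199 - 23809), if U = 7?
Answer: -36202459530/217 ≈ -1.6683e+8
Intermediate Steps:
L(I, Z) = 12/(7 + Z) (L(I, Z) = (8 + 4)/(7 + Z) = 12/(7 + Z))
(L(40, 210) - 17767)*(33199 - 23809) = (12/(7 + 210) - 17767)*(33199 - 23809) = (12/217 - 17767)*9390 = -3855427/217*9390 = -36202459530/217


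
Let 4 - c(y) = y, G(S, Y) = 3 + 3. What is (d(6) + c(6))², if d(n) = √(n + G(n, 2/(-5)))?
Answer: 16 - 8*√3 ≈ 2.1436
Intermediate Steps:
G(S, Y) = 6
c(y) = 4 - y
d(n) = √(6 + n) (d(n) = √(n + 6) = √(6 + n))
(d(6) + c(6))² = (√(6 + 6) + (4 - 1*6))² = (√12 + (4 - 6))² = (2*√3 - 2)² = (-2 + 2*√3)²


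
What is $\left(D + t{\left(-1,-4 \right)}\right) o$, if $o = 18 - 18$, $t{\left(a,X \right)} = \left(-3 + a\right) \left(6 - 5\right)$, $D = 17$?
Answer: $0$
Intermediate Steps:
$t{\left(a,X \right)} = -3 + a$ ($t{\left(a,X \right)} = \left(-3 + a\right) 1 = -3 + a$)
$o = 0$ ($o = 18 - 18 = 0$)
$\left(D + t{\left(-1,-4 \right)}\right) o = \left(17 - 4\right) 0 = 13 \cdot 0 = 0$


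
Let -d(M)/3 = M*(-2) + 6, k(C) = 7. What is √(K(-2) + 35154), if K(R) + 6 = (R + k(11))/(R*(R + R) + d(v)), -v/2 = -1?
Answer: 11*√1162/2 ≈ 187.48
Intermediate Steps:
v = 2 (v = -2*(-1) = 2)
d(M) = -18 + 6*M (d(M) = -3*(M*(-2) + 6) = -3*(-2*M + 6) = -3*(6 - 2*M) = -18 + 6*M)
K(R) = -6 + (7 + R)/(-6 + 2*R²) (K(R) = -6 + (R + 7)/(R*(R + R) + (-18 + 6*2)) = -6 + (7 + R)/(R*(2*R) + (-18 + 12)) = -6 + (7 + R)/(2*R² - 6) = -6 + (7 + R)/(-6 + 2*R²))
√(K(-2) + 35154) = √((43 - 2 - 12*(-2)²)/(2*(-3 + (-2)²)) + 35154) = √((43 - 2 - 12*4)/(2*(-3 + 4)) + 35154) = √((½)*(43 - 2 - 48)/1 + 35154) = √((½)*1*(-7) + 35154) = √(-7/2 + 35154) = √(70301/2) = 11*√1162/2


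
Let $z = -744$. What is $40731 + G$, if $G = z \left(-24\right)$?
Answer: $58587$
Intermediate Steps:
$G = 17856$ ($G = \left(-744\right) \left(-24\right) = 17856$)
$40731 + G = 40731 + 17856 = 58587$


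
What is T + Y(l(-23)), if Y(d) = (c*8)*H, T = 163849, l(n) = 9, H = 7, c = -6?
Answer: 163513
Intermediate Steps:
Y(d) = -336 (Y(d) = -6*8*7 = -48*7 = -336)
T + Y(l(-23)) = 163849 - 336 = 163513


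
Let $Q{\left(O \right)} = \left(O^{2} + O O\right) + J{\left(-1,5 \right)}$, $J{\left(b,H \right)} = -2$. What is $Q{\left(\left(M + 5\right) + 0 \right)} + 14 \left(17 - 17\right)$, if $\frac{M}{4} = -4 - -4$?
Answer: $48$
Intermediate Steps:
$M = 0$ ($M = 4 \left(-4 - -4\right) = 4 \left(-4 + 4\right) = 4 \cdot 0 = 0$)
$Q{\left(O \right)} = -2 + 2 O^{2}$ ($Q{\left(O \right)} = \left(O^{2} + O O\right) - 2 = \left(O^{2} + O^{2}\right) - 2 = 2 O^{2} - 2 = -2 + 2 O^{2}$)
$Q{\left(\left(M + 5\right) + 0 \right)} + 14 \left(17 - 17\right) = \left(-2 + 2 \left(\left(0 + 5\right) + 0\right)^{2}\right) + 14 \left(17 - 17\right) = \left(-2 + 2 \left(5 + 0\right)^{2}\right) + 14 \left(17 - 17\right) = \left(-2 + 2 \cdot 5^{2}\right) + 14 \cdot 0 = \left(-2 + 2 \cdot 25\right) + 0 = \left(-2 + 50\right) + 0 = 48 + 0 = 48$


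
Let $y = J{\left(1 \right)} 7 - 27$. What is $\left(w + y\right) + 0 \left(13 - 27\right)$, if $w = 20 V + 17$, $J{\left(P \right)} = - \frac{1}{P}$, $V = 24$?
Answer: $463$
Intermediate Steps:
$y = -34$ ($y = - 1^{-1} \cdot 7 - 27 = \left(-1\right) 1 \cdot 7 - 27 = \left(-1\right) 7 - 27 = -7 - 27 = -34$)
$w = 497$ ($w = 20 \cdot 24 + 17 = 480 + 17 = 497$)
$\left(w + y\right) + 0 \left(13 - 27\right) = \left(497 - 34\right) + 0 \left(13 - 27\right) = 463 + 0 \left(-14\right) = 463 + 0 = 463$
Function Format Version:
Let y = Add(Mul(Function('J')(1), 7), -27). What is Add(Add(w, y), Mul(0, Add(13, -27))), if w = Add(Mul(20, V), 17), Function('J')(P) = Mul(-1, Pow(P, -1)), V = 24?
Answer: 463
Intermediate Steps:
y = -34 (y = Add(Mul(Mul(-1, Pow(1, -1)), 7), -27) = Add(Mul(Mul(-1, 1), 7), -27) = Add(Mul(-1, 7), -27) = Add(-7, -27) = -34)
w = 497 (w = Add(Mul(20, 24), 17) = Add(480, 17) = 497)
Add(Add(w, y), Mul(0, Add(13, -27))) = Add(Add(497, -34), Mul(0, Add(13, -27))) = Add(463, Mul(0, -14)) = Add(463, 0) = 463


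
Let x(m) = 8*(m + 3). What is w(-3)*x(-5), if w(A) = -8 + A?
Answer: 176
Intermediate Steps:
x(m) = 24 + 8*m (x(m) = 8*(3 + m) = 24 + 8*m)
w(-3)*x(-5) = (-8 - 3)*(24 + 8*(-5)) = -11*(24 - 40) = -11*(-16) = 176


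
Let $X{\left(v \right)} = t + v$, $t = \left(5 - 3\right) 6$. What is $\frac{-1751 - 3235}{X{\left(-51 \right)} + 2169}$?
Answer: $- \frac{831}{355} \approx -2.3408$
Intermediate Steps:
$t = 12$ ($t = 2 \cdot 6 = 12$)
$X{\left(v \right)} = 12 + v$
$\frac{-1751 - 3235}{X{\left(-51 \right)} + 2169} = \frac{-1751 - 3235}{\left(12 - 51\right) + 2169} = - \frac{4986}{-39 + 2169} = - \frac{4986}{2130} = \left(-4986\right) \frac{1}{2130} = - \frac{831}{355}$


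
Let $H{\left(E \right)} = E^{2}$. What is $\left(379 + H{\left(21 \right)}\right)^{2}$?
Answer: $672400$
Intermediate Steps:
$\left(379 + H{\left(21 \right)}\right)^{2} = \left(379 + 21^{2}\right)^{2} = \left(379 + 441\right)^{2} = 820^{2} = 672400$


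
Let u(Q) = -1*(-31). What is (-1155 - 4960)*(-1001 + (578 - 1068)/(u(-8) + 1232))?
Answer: 7733964595/1263 ≈ 6.1235e+6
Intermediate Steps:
u(Q) = 31
(-1155 - 4960)*(-1001 + (578 - 1068)/(u(-8) + 1232)) = (-1155 - 4960)*(-1001 + (578 - 1068)/(31 + 1232)) = -6115*(-1001 - 490/1263) = -6115*(-1264753/1263) = 7733964595/1263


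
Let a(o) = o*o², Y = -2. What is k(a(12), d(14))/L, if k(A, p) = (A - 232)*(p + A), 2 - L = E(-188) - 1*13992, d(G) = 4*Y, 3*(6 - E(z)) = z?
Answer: 482460/2611 ≈ 184.78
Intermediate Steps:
E(z) = 6 - z/3
d(G) = -8 (d(G) = 4*(-2) = -8)
L = 41776/3 (L = 2 - ((6 - ⅓*(-188)) - 1*13992) = 2 - ((6 + 188/3) - 13992) = 2 - (206/3 - 13992) = 2 - 1*(-41770/3) = 2 + 41770/3 = 41776/3 ≈ 13925.)
a(o) = o³
k(A, p) = (-232 + A)*(A + p)
k(a(12), d(14))/L = ((12³)² - 232*12³ - 232*(-8) + 12³*(-8))/(41776/3) = (1728² - 232*1728 + 1856 + 1728*(-8))*(3/41776) = (2985984 - 400896 + 1856 - 13824)*(3/41776) = 2573120*(3/41776) = 482460/2611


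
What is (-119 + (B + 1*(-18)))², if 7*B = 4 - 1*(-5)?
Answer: 902500/49 ≈ 18418.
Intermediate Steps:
B = 9/7 (B = (4 - 1*(-5))/7 = (4 + 5)/7 = (⅐)*9 = 9/7 ≈ 1.2857)
(-119 + (B + 1*(-18)))² = (-119 + (9/7 + 1*(-18)))² = (-119 + (9/7 - 18))² = (-119 - 117/7)² = (-950/7)² = 902500/49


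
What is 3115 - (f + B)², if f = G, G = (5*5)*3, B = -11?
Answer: -981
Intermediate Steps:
G = 75 (G = 25*3 = 75)
f = 75
3115 - (f + B)² = 3115 - (75 - 11)² = 3115 - 1*64² = 3115 - 1*4096 = 3115 - 4096 = -981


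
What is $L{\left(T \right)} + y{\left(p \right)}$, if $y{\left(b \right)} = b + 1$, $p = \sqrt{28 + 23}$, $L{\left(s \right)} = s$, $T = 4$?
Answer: $5 + \sqrt{51} \approx 12.141$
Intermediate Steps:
$p = \sqrt{51} \approx 7.1414$
$y{\left(b \right)} = 1 + b$
$L{\left(T \right)} + y{\left(p \right)} = 4 + \left(1 + \sqrt{51}\right) = 5 + \sqrt{51}$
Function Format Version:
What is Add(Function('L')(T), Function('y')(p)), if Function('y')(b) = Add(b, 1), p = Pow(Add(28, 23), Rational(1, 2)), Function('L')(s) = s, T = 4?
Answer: Add(5, Pow(51, Rational(1, 2))) ≈ 12.141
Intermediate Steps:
p = Pow(51, Rational(1, 2)) ≈ 7.1414
Function('y')(b) = Add(1, b)
Add(Function('L')(T), Function('y')(p)) = Add(4, Add(1, Pow(51, Rational(1, 2)))) = Add(5, Pow(51, Rational(1, 2)))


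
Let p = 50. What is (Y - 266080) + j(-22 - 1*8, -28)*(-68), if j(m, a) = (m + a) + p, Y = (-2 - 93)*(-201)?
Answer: -246441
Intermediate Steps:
Y = 19095 (Y = -95*(-201) = 19095)
j(m, a) = 50 + a + m (j(m, a) = (m + a) + 50 = (a + m) + 50 = 50 + a + m)
(Y - 266080) + j(-22 - 1*8, -28)*(-68) = (19095 - 266080) + (50 - 28 + (-22 - 1*8))*(-68) = -246985 + (50 - 28 + (-22 - 8))*(-68) = -246985 + (50 - 28 - 30)*(-68) = -246985 - 8*(-68) = -246985 + 544 = -246441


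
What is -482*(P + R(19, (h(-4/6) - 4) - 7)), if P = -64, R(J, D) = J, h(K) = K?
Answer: 21690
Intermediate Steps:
-482*(P + R(19, (h(-4/6) - 4) - 7)) = -482*(-64 + 19) = -482*(-45) = 21690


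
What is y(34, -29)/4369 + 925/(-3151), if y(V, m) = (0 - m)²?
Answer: -1391334/13766719 ≈ -0.10107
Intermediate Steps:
y(V, m) = m² (y(V, m) = (-m)² = m²)
y(34, -29)/4369 + 925/(-3151) = (-29)²/4369 + 925/(-3151) = 841*(1/4369) + 925*(-1/3151) = 841/4369 - 925/3151 = -1391334/13766719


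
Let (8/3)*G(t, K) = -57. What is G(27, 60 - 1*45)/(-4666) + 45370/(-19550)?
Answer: -169022831/72976240 ≈ -2.3161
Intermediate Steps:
G(t, K) = -171/8 (G(t, K) = (3/8)*(-57) = -171/8)
G(27, 60 - 1*45)/(-4666) + 45370/(-19550) = -171/8/(-4666) + 45370/(-19550) = -171/8*(-1/4666) + 45370*(-1/19550) = 171/37328 - 4537/1955 = -169022831/72976240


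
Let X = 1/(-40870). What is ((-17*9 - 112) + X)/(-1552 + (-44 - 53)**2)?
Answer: -10830551/321115590 ≈ -0.033728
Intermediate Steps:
X = -1/40870 ≈ -2.4468e-5
((-17*9 - 112) + X)/(-1552 + (-44 - 53)**2) = ((-17*9 - 112) - 1/40870)/(-1552 + (-44 - 53)**2) = ((-153 - 112) - 1/40870)/(-1552 + (-97)**2) = (-265 - 1/40870)/(-1552 + 9409) = -10830551/40870/7857 = -10830551/40870*1/7857 = -10830551/321115590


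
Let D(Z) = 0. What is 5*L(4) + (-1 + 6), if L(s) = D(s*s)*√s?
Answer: 5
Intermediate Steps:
L(s) = 0 (L(s) = 0*√s = 0)
5*L(4) + (-1 + 6) = 5*0 + (-1 + 6) = 0 + 5 = 5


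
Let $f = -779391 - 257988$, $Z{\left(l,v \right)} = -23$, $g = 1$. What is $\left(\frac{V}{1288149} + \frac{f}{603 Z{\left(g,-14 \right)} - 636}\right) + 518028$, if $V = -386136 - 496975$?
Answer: $\frac{3226823367647092}{6228200415} \approx 5.181 \cdot 10^{5}$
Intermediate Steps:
$V = -883111$ ($V = -386136 - 496975 = -883111$)
$f = -1037379$
$\left(\frac{V}{1288149} + \frac{f}{603 Z{\left(g,-14 \right)} - 636}\right) + 518028 = \left(- \frac{883111}{1288149} - \frac{1037379}{603 \left(-23\right) - 636}\right) + 518028 = \left(\left(-883111\right) \frac{1}{1288149} - \frac{1037379}{-13869 - 636}\right) + 518028 = \left(- \frac{883111}{1288149} - \frac{1037379}{-14505}\right) + 518028 = \left(- \frac{883111}{1288149} - - \frac{345793}{4835}\right) + 518028 = \left(- \frac{883111}{1288149} + \frac{345793}{4835}\right) + 518028 = \frac{441163065472}{6228200415} + 518028 = \frac{3226823367647092}{6228200415}$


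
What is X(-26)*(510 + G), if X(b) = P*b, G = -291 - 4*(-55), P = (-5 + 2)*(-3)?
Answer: -102726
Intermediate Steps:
P = 9 (P = -3*(-3) = 9)
G = -71 (G = -291 - 1*(-220) = -291 + 220 = -71)
X(b) = 9*b
X(-26)*(510 + G) = (9*(-26))*(510 - 71) = -234*439 = -102726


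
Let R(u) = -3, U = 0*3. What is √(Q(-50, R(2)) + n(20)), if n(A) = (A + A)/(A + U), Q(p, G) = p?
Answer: 4*I*√3 ≈ 6.9282*I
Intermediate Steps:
U = 0
n(A) = 2 (n(A) = (A + A)/(A + 0) = (2*A)/A = 2)
√(Q(-50, R(2)) + n(20)) = √(-50 + 2) = √(-48) = 4*I*√3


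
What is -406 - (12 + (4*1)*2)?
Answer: -426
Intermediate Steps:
-406 - (12 + (4*1)*2) = -406 - (12 + 4*2) = -406 - (12 + 8) = -406 - 1*20 = -406 - 20 = -426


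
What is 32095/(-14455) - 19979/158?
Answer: -1199459/9322 ≈ -128.67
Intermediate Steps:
32095/(-14455) - 19979/158 = 32095*(-1/14455) - 19979*1/158 = -131/59 - 19979/158 = -1199459/9322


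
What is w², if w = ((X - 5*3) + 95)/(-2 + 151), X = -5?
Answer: 5625/22201 ≈ 0.25337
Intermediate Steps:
w = 75/149 (w = ((-5 - 5*3) + 95)/(-2 + 151) = ((-5 - 15) + 95)/149 = (-20 + 95)*(1/149) = 75*(1/149) = 75/149 ≈ 0.50336)
w² = (75/149)² = 5625/22201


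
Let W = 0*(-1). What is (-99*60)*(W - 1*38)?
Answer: 225720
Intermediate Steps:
W = 0
(-99*60)*(W - 1*38) = (-99*60)*(0 - 1*38) = -5940*(0 - 38) = -5940*(-38) = 225720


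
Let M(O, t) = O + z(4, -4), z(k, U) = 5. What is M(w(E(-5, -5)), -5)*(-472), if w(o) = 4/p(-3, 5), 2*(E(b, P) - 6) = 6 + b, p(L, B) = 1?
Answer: -4248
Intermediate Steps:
E(b, P) = 9 + b/2 (E(b, P) = 6 + (6 + b)/2 = 6 + (3 + b/2) = 9 + b/2)
w(o) = 4 (w(o) = 4/1 = 4*1 = 4)
M(O, t) = 5 + O (M(O, t) = O + 5 = 5 + O)
M(w(E(-5, -5)), -5)*(-472) = (5 + 4)*(-472) = 9*(-472) = -4248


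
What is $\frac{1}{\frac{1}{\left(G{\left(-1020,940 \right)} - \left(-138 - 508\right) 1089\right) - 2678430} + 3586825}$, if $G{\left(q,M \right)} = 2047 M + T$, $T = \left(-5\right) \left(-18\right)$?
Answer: $\frac{50666}{181730075449} \approx 2.788 \cdot 10^{-7}$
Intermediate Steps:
$T = 90$
$G{\left(q,M \right)} = 90 + 2047 M$ ($G{\left(q,M \right)} = 2047 M + 90 = 90 + 2047 M$)
$\frac{1}{\frac{1}{\left(G{\left(-1020,940 \right)} - \left(-138 - 508\right) 1089\right) - 2678430} + 3586825} = \frac{1}{\frac{1}{\left(\left(90 + 2047 \cdot 940\right) - \left(-138 - 508\right) 1089\right) - 2678430} + 3586825} = \frac{1}{\frac{1}{\left(\left(90 + 1924180\right) - \left(-646\right) 1089\right) - 2678430} + 3586825} = \frac{1}{\frac{1}{\left(1924270 - -703494\right) - 2678430} + 3586825} = \frac{1}{\frac{1}{\left(1924270 + 703494\right) - 2678430} + 3586825} = \frac{1}{\frac{1}{2627764 - 2678430} + 3586825} = \frac{1}{\frac{1}{-50666} + 3586825} = \frac{1}{- \frac{1}{50666} + 3586825} = \frac{1}{\frac{181730075449}{50666}} = \frac{50666}{181730075449}$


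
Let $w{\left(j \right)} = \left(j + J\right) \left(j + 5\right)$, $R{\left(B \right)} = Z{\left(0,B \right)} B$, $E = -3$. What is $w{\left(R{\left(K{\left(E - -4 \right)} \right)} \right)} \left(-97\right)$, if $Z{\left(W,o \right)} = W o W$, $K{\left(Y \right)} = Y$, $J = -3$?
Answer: $1455$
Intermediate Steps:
$Z{\left(W,o \right)} = o W^{2}$
$R{\left(B \right)} = 0$ ($R{\left(B \right)} = B 0^{2} B = B 0 B = 0 B = 0$)
$w{\left(j \right)} = \left(-3 + j\right) \left(5 + j\right)$ ($w{\left(j \right)} = \left(j - 3\right) \left(j + 5\right) = \left(-3 + j\right) \left(5 + j\right)$)
$w{\left(R{\left(K{\left(E - -4 \right)} \right)} \right)} \left(-97\right) = \left(-15 + 0^{2} + 2 \cdot 0\right) \left(-97\right) = \left(-15 + 0 + 0\right) \left(-97\right) = \left(-15\right) \left(-97\right) = 1455$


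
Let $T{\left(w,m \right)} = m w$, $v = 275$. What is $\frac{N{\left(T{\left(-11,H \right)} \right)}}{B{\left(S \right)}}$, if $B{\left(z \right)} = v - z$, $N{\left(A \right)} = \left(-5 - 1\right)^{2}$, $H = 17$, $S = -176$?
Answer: $\frac{36}{451} \approx 0.079823$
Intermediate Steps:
$N{\left(A \right)} = 36$ ($N{\left(A \right)} = \left(-6\right)^{2} = 36$)
$B{\left(z \right)} = 275 - z$
$\frac{N{\left(T{\left(-11,H \right)} \right)}}{B{\left(S \right)}} = \frac{36}{275 - -176} = \frac{36}{275 + 176} = \frac{36}{451}$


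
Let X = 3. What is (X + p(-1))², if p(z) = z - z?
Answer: 9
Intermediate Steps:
p(z) = 0
(X + p(-1))² = (3 + 0)² = 3² = 9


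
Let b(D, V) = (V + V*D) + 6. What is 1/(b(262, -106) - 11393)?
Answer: -1/39265 ≈ -2.5468e-5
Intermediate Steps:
b(D, V) = 6 + V + D*V (b(D, V) = (V + D*V) + 6 = 6 + V + D*V)
1/(b(262, -106) - 11393) = 1/((6 - 106 + 262*(-106)) - 11393) = 1/((6 - 106 - 27772) - 11393) = 1/(-27872 - 11393) = 1/(-39265) = -1/39265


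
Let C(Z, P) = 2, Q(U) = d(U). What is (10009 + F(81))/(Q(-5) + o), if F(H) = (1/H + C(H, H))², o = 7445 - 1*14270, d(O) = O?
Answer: -32847809/22405815 ≈ -1.4660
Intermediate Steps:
Q(U) = U
o = -6825 (o = 7445 - 14270 = -6825)
F(H) = (2 + 1/H)² (F(H) = (1/H + 2)² = (2 + 1/H)²)
(10009 + F(81))/(Q(-5) + o) = (10009 + (1 + 2*81)²/81²)/(-5 - 6825) = (10009 + (1 + 162)²/6561)/(-6830) = (10009 + (1/6561)*163²)*(-1/6830) = (10009 + (1/6561)*26569)*(-1/6830) = (10009 + 26569/6561)*(-1/6830) = (65695618/6561)*(-1/6830) = -32847809/22405815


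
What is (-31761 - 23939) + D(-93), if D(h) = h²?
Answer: -47051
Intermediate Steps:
(-31761 - 23939) + D(-93) = (-31761 - 23939) + (-93)² = -55700 + 8649 = -47051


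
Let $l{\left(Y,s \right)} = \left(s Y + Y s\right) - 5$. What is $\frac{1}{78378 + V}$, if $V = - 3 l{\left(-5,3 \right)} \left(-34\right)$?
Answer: $\frac{1}{74808} \approx 1.3368 \cdot 10^{-5}$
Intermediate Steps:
$l{\left(Y,s \right)} = -5 + 2 Y s$ ($l{\left(Y,s \right)} = \left(Y s + Y s\right) - 5 = 2 Y s - 5 = -5 + 2 Y s$)
$V = -3570$ ($V = - 3 \left(-5 + 2 \left(-5\right) 3\right) \left(-34\right) = - 3 \left(-5 - 30\right) \left(-34\right) = \left(-3\right) \left(-35\right) \left(-34\right) = 105 \left(-34\right) = -3570$)
$\frac{1}{78378 + V} = \frac{1}{78378 - 3570} = \frac{1}{74808}$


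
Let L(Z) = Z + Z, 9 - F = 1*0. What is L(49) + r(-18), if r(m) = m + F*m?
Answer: -82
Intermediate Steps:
F = 9 (F = 9 - 0 = 9 - 1*0 = 9 + 0 = 9)
r(m) = 10*m (r(m) = m + 9*m = 10*m)
L(Z) = 2*Z
L(49) + r(-18) = 2*49 + 10*(-18) = 98 - 180 = -82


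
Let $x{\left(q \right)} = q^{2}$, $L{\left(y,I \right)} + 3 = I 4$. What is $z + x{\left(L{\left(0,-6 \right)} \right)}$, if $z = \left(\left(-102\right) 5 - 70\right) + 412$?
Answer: $561$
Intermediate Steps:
$L{\left(y,I \right)} = -3 + 4 I$ ($L{\left(y,I \right)} = -3 + I 4 = -3 + 4 I$)
$z = -168$ ($z = \left(-510 - 70\right) + 412 = -580 + 412 = -168$)
$z + x{\left(L{\left(0,-6 \right)} \right)} = -168 + \left(-3 + 4 \left(-6\right)\right)^{2} = -168 + \left(-3 - 24\right)^{2} = -168 + \left(-27\right)^{2} = -168 + 729 = 561$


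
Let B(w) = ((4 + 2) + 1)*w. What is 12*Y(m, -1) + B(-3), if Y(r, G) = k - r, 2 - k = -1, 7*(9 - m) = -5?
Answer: -711/7 ≈ -101.57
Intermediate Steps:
m = 68/7 (m = 9 - ⅐*(-5) = 9 + 5/7 = 68/7 ≈ 9.7143)
k = 3 (k = 2 - 1*(-1) = 2 + 1 = 3)
Y(r, G) = 3 - r
B(w) = 7*w (B(w) = (6 + 1)*w = 7*w)
12*Y(m, -1) + B(-3) = 12*(3 - 1*68/7) + 7*(-3) = 12*(3 - 68/7) - 21 = 12*(-47/7) - 21 = -564/7 - 21 = -711/7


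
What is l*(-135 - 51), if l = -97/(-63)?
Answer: -6014/21 ≈ -286.38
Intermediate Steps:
l = 97/63 (l = -97*(-1/63) = 97/63 ≈ 1.5397)
l*(-135 - 51) = 97*(-135 - 51)/63 = (97/63)*(-186) = -6014/21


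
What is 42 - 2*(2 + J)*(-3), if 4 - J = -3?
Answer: 96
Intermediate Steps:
J = 7 (J = 4 - 1*(-3) = 4 + 3 = 7)
42 - 2*(2 + J)*(-3) = 42 - 2*(2 + 7)*(-3) = 42 - 18*(-3) = 42 - 2*(-27) = 42 + 54 = 96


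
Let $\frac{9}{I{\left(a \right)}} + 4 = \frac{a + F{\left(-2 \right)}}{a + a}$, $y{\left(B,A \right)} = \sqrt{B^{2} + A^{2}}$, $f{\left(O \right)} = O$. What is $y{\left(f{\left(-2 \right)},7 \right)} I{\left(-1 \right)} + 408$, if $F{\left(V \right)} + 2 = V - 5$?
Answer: $408 + 9 \sqrt{53} \approx 473.52$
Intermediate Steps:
$y{\left(B,A \right)} = \sqrt{A^{2} + B^{2}}$
$F{\left(V \right)} = -7 + V$ ($F{\left(V \right)} = -2 + \left(V - 5\right) = -2 + \left(-5 + V\right) = -7 + V$)
$I{\left(a \right)} = \frac{9}{-4 + \frac{-9 + a}{2 a}}$ ($I{\left(a \right)} = \frac{9}{-4 + \frac{a - 9}{a + a}} = \frac{9}{-4 + \frac{a - 9}{2 a}} = \frac{9}{-4 + \left(-9 + a\right) \frac{1}{2 a}} = \frac{9}{-4 + \frac{-9 + a}{2 a}}$)
$y{\left(f{\left(-2 \right)},7 \right)} I{\left(-1 \right)} + 408 = \sqrt{7^{2} + \left(-2\right)^{2}} \left(\left(-18\right) \left(-1\right) \frac{1}{9 + 7 \left(-1\right)}\right) + 408 = \sqrt{49 + 4} \left(\left(-18\right) \left(-1\right) \frac{1}{9 - 7}\right) + 408 = \sqrt{53} \left(\left(-18\right) \left(-1\right) \frac{1}{2}\right) + 408 = \sqrt{53} \cdot 9 + 408 = 9 \sqrt{53} + 408 = 408 + 9 \sqrt{53}$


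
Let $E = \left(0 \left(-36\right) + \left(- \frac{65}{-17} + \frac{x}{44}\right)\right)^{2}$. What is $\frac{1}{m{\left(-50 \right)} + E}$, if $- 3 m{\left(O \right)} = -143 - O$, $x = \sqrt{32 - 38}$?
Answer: $\frac{713996762248}{32572711475285} - \frac{2720308448 i \sqrt{6}}{32572711475285} \approx 0.02192 - 0.00020457 i$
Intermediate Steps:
$x = i \sqrt{6}$ ($x = \sqrt{-6} = i \sqrt{6} \approx 2.4495 i$)
$m{\left(O \right)} = \frac{143}{3} + \frac{O}{3}$ ($m{\left(O \right)} = - \frac{-143 - O}{3} = \frac{143}{3} + \frac{O}{3}$)
$E = \left(\frac{65}{17} + \frac{i \sqrt{6}}{44}\right)^{2}$ ($E = \left(0 \left(-36\right) + \left(- \frac{65}{-17} + \frac{i \sqrt{6}}{44}\right)\right)^{2} = \left(0 + \left(\left(-65\right) \left(- \frac{1}{17}\right) + i \sqrt{6} \cdot \frac{1}{44}\right)\right)^{2} = \left(0 + \left(\frac{65}{17} + \frac{i \sqrt{6}}{44}\right)\right)^{2} = \left(\frac{65}{17} + \frac{i \sqrt{6}}{44}\right)^{2} \approx 14.616 + 0.42571 i$)
$\frac{1}{m{\left(-50 \right)} + E} = \frac{1}{\left(\frac{143}{3} + \frac{1}{3} \left(-50\right)\right) + \left(\frac{4088933}{279752} + \frac{65 i \sqrt{6}}{374}\right)} = \frac{1}{\left(\frac{143}{3} - \frac{50}{3}\right) + \left(\frac{4088933}{279752} + \frac{65 i \sqrt{6}}{374}\right)} = \frac{1}{31 + \left(\frac{4088933}{279752} + \frac{65 i \sqrt{6}}{374}\right)} = \frac{1}{\frac{12761245}{279752} + \frac{65 i \sqrt{6}}{374}}$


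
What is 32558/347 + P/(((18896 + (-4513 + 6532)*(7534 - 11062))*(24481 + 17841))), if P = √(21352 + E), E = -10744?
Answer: 32558/347 - √663/75165310948 ≈ 93.827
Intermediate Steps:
P = 4*√663 (P = √(21352 - 10744) = √10608 = 4*√663 ≈ 103.00)
32558/347 + P/(((18896 + (-4513 + 6532)*(7534 - 11062))*(24481 + 17841))) = 32558/347 + (4*√663)/(((18896 + (-4513 + 6532)*(7534 - 11062))*(24481 + 17841))) = 32558*(1/347) + (4*√663)/(((18896 + 2019*(-3528))*42322)) = 32558/347 + (4*√663)/(((18896 - 7123032)*42322)) = 32558/347 + (4*√663)/((-7104136*42322)) = 32558/347 + (4*√663)/(-300661243792) = 32558/347 + (4*√663)*(-1/300661243792) = 32558/347 - √663/75165310948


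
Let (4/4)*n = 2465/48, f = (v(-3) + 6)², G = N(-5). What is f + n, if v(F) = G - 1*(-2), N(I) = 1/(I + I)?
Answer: 136517/1200 ≈ 113.76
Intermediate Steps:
N(I) = 1/(2*I)
G = -⅒ (G = (½)/(-5) = (½)*(-⅕) = -⅒ ≈ -0.10000)
v(F) = 19/10 (v(F) = -⅒ - 1*(-2) = -⅒ + 2 = 19/10)
f = 6241/100 (f = (19/10 + 6)² = (79/10)² = 6241/100 ≈ 62.410)
n = 2465/48 ≈ 51.354
f + n = 6241/100 + 2465/48 = 136517/1200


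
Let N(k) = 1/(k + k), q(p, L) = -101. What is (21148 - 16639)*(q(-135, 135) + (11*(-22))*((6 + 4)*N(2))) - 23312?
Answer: -3206666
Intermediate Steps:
N(k) = 1/(2*k)
(21148 - 16639)*(q(-135, 135) + (11*(-22))*((6 + 4)*N(2))) - 23312 = (21148 - 16639)*(-101 + (11*(-22))*((6 + 4)*((½)/2))) - 23312 = 4509*(-101 - 2420*(½)*(½)) - 23312 = 4509*(-101 - 2420/4) - 23312 = 4509*(-101 - 242*5/2) - 23312 = 4509*(-101 - 605) - 23312 = 4509*(-706) - 23312 = -3183354 - 23312 = -3206666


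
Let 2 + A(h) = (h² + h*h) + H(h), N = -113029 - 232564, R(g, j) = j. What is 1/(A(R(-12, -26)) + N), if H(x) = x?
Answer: -1/344269 ≈ -2.9047e-6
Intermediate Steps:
N = -345593
A(h) = -2 + h + 2*h² (A(h) = -2 + ((h² + h*h) + h) = -2 + ((h² + h²) + h) = -2 + (2*h² + h) = -2 + (h + 2*h²) = -2 + h + 2*h²)
1/(A(R(-12, -26)) + N) = 1/((-2 - 26 + 2*(-26)²) - 345593) = 1/((-2 - 26 + 2*676) - 345593) = 1/((-2 - 26 + 1352) - 345593) = 1/(1324 - 345593) = 1/(-344269) = -1/344269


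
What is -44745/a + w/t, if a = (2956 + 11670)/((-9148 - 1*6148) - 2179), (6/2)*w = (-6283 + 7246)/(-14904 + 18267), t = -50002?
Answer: 10957076501075692/204955022873 ≈ 53461.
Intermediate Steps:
w = 107/1121 (w = ((-6283 + 7246)/(-14904 + 18267))/3 = (963/3363)/3 = (963*(1/3363))/3 = (⅓)*(321/1121) = 107/1121 ≈ 0.095451)
a = -14626/17475 (a = 14626/((-9148 - 6148) - 2179) = 14626/(-15296 - 2179) = 14626/(-17475) = 14626*(-1/17475) = -14626/17475 ≈ -0.83697)
-44745/a + w/t = -44745/(-14626/17475) + (107/1121)/(-50002) = -44745*(-17475/14626) + (107/1121)*(-1/50002) = 781918875/14626 - 107/56052242 = 10957076501075692/204955022873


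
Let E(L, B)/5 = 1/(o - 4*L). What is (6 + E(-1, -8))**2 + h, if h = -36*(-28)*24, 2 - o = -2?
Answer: 1551097/64 ≈ 24236.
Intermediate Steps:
o = 4 (o = 2 - 1*(-2) = 2 + 2 = 4)
E(L, B) = 5/(4 - 4*L)
h = 24192 (h = 1008*24 = 24192)
(6 + E(-1, -8))**2 + h = (6 - 5/(-4 + 4*(-1)))**2 + 24192 = (6 - 5/(-4 - 4))**2 + 24192 = (6 - 5/(-8))**2 + 24192 = (6 - 5*(-1/8))**2 + 24192 = (6 + 5/8)**2 + 24192 = (53/8)**2 + 24192 = 2809/64 + 24192 = 1551097/64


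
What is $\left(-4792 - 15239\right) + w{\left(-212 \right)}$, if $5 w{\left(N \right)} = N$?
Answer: $- \frac{100367}{5} \approx -20073.0$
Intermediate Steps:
$w{\left(N \right)} = \frac{N}{5}$
$\left(-4792 - 15239\right) + w{\left(-212 \right)} = \left(-4792 - 15239\right) + \frac{1}{5} \left(-212\right) = -20031 - \frac{212}{5} = - \frac{100367}{5}$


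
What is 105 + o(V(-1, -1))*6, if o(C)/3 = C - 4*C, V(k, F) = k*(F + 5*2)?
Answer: 591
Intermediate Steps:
V(k, F) = k*(10 + F) (V(k, F) = k*(F + 10) = k*(10 + F))
o(C) = -9*C (o(C) = 3*(C - 4*C) = 3*(-3*C) = -9*C)
105 + o(V(-1, -1))*6 = 105 - (-9)*(10 - 1)*6 = 105 - (-9)*9*6 = 105 - 9*(-9)*6 = 105 + 81*6 = 105 + 486 = 591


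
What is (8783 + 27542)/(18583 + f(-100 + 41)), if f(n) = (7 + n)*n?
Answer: 36325/21651 ≈ 1.6778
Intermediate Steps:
f(n) = n*(7 + n)
(8783 + 27542)/(18583 + f(-100 + 41)) = (8783 + 27542)/(18583 + (-100 + 41)*(7 + (-100 + 41))) = 36325/(18583 - 59*(7 - 59)) = 36325/(18583 - 59*(-52)) = 36325/(18583 + 3068) = 36325/21651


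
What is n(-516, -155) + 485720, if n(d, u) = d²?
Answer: 751976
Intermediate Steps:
n(-516, -155) + 485720 = (-516)² + 485720 = 266256 + 485720 = 751976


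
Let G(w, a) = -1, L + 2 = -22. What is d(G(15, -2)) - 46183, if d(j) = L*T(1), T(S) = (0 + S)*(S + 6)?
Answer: -46351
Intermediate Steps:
L = -24 (L = -2 - 22 = -24)
T(S) = S*(6 + S)
d(j) = -168 (d(j) = -24*(6 + 1) = -24*7 = -168)
d(G(15, -2)) - 46183 = -168 - 46183 = -46351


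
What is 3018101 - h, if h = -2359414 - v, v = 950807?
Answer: 6328322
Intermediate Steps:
h = -3310221 (h = -2359414 - 1*950807 = -2359414 - 950807 = -3310221)
3018101 - h = 3018101 - 1*(-3310221) = 3018101 + 3310221 = 6328322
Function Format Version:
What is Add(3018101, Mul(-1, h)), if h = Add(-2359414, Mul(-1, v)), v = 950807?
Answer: 6328322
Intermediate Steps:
h = -3310221 (h = Add(-2359414, Mul(-1, 950807)) = Add(-2359414, -950807) = -3310221)
Add(3018101, Mul(-1, h)) = Add(3018101, Mul(-1, -3310221)) = Add(3018101, 3310221) = 6328322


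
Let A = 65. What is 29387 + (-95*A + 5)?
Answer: 23217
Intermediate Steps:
29387 + (-95*A + 5) = 29387 + (-95*65 + 5) = 29387 + (-6175 + 5) = 29387 - 6170 = 23217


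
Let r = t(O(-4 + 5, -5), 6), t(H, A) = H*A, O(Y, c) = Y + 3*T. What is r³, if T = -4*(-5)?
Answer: 49027896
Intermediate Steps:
T = 20
O(Y, c) = 60 + Y (O(Y, c) = Y + 3*20 = Y + 60 = 60 + Y)
t(H, A) = A*H
r = 366 (r = 6*(60 + (-4 + 5)) = 6*(60 + 1) = 6*61 = 366)
r³ = 366³ = 49027896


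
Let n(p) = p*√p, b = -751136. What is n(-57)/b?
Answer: 57*I*√57/751136 ≈ 0.00057292*I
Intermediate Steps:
n(p) = p^(3/2)
n(-57)/b = (-57)^(3/2)/(-751136) = -57*I*√57*(-1/751136) = 57*I*√57/751136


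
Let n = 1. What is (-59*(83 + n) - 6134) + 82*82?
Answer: -4366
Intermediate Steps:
(-59*(83 + n) - 6134) + 82*82 = (-59*(83 + 1) - 6134) + 82*82 = (-59*84 - 6134) + 6724 = (-4956 - 6134) + 6724 = -11090 + 6724 = -4366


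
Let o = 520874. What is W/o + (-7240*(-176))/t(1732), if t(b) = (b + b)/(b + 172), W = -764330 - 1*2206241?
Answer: 1153019805501/1646266 ≈ 7.0039e+5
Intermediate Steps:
W = -2970571 (W = -764330 - 2206241 = -2970571)
t(b) = 2*b/(172 + b) (t(b) = (2*b)/(172 + b) = 2*b/(172 + b))
W/o + (-7240*(-176))/t(1732) = -2970571/520874 + (-7240*(-176))/((2*1732/(172 + 1732))) = -2970571*1/520874 + 1274240/((2*1732/1904)) = -21683/3802 + 1274240/((2*1732*(1/1904))) = -21683/3802 + 1274240/(433/238) = -21683/3802 + 1274240*(238/433) = -21683/3802 + 303269120/433 = 1153019805501/1646266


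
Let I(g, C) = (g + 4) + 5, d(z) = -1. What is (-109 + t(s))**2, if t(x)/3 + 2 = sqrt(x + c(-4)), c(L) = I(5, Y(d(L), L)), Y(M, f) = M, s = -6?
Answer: 13297 - 1380*sqrt(2) ≈ 11345.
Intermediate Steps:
I(g, C) = 9 + g (I(g, C) = (4 + g) + 5 = 9 + g)
c(L) = 14 (c(L) = 9 + 5 = 14)
t(x) = -6 + 3*sqrt(14 + x) (t(x) = -6 + 3*sqrt(x + 14) = -6 + 3*sqrt(14 + x))
(-109 + t(s))**2 = (-109 + (-6 + 3*sqrt(14 - 6)))**2 = (-109 + (-6 + 3*sqrt(8)))**2 = (-109 + (-6 + 3*(2*sqrt(2))))**2 = (-109 + (-6 + 6*sqrt(2)))**2 = (-115 + 6*sqrt(2))**2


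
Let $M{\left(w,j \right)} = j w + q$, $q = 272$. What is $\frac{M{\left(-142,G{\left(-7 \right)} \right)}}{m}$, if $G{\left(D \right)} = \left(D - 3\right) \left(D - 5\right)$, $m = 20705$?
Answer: $- \frac{16768}{20705} \approx -0.80985$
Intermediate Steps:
$G{\left(D \right)} = \left(-5 + D\right) \left(-3 + D\right)$ ($G{\left(D \right)} = \left(-3 + D\right) \left(-5 + D\right) = \left(-5 + D\right) \left(-3 + D\right)$)
$M{\left(w,j \right)} = 272 + j w$ ($M{\left(w,j \right)} = j w + 272 = 272 + j w$)
$\frac{M{\left(-142,G{\left(-7 \right)} \right)}}{m} = \frac{272 + \left(15 + \left(-7\right)^{2} - -56\right) \left(-142\right)}{20705} = \left(272 + \left(15 + 49 + 56\right) \left(-142\right)\right) \frac{1}{20705} = \left(272 + 120 \left(-142\right)\right) \frac{1}{20705} = \left(272 - 17040\right) \frac{1}{20705} = \left(-16768\right) \frac{1}{20705} = - \frac{16768}{20705}$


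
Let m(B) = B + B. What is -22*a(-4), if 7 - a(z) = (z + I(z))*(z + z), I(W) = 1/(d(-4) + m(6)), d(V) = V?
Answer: 528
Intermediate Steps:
m(B) = 2*B
I(W) = 1/8 (I(W) = 1/(-4 + 2*6) = 1/(-4 + 12) = 1/8)
a(z) = 7 - 2*z*(1/8 + z) (a(z) = 7 - (z + 1/8)*(z + z) = 7 - (1/8 + z)*2*z = 7 - 2*z*(1/8 + z))
-22*a(-4) = -22*(7 - 2*(-4)**2 - 1/4*(-4)) = -22*(7 - 2*16 + 1) = -22*(7 - 32 + 1) = -22*(-24) = 528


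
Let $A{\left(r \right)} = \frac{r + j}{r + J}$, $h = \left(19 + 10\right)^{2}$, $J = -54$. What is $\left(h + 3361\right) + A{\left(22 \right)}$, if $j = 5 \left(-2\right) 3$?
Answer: $\frac{16809}{4} \approx 4202.3$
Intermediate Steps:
$h = 841$ ($h = 29^{2} = 841$)
$j = -30$ ($j = \left(-10\right) 3 = -30$)
$A{\left(r \right)} = \frac{-30 + r}{-54 + r}$ ($A{\left(r \right)} = \frac{r - 30}{r - 54} = \frac{-30 + r}{-54 + r}$)
$\left(h + 3361\right) + A{\left(22 \right)} = \left(841 + 3361\right) + \frac{-30 + 22}{-54 + 22} = 4202 + \frac{1}{-32} \left(-8\right) = 4202 - - \frac{1}{4} = 4202 + \frac{1}{4} = \frac{16809}{4}$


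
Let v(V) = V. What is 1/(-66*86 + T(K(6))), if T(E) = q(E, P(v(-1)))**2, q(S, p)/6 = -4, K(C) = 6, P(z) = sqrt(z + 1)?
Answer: -1/5100 ≈ -0.00019608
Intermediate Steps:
P(z) = sqrt(1 + z)
q(S, p) = -24 (q(S, p) = 6*(-4) = -24)
T(E) = 576 (T(E) = (-24)**2 = 576)
1/(-66*86 + T(K(6))) = 1/(-66*86 + 576) = 1/(-5676 + 576) = 1/(-5100) = -1/5100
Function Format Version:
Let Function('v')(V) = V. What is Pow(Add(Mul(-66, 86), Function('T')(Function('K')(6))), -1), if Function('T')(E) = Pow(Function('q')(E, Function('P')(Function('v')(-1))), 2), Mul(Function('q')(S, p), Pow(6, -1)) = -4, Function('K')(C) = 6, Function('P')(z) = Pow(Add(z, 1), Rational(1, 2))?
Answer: Rational(-1, 5100) ≈ -0.00019608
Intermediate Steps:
Function('P')(z) = Pow(Add(1, z), Rational(1, 2))
Function('q')(S, p) = -24 (Function('q')(S, p) = Mul(6, -4) = -24)
Function('T')(E) = 576 (Function('T')(E) = Pow(-24, 2) = 576)
Pow(Add(Mul(-66, 86), Function('T')(Function('K')(6))), -1) = Pow(Add(Mul(-66, 86), 576), -1) = Pow(Add(-5676, 576), -1) = Pow(-5100, -1) = Rational(-1, 5100)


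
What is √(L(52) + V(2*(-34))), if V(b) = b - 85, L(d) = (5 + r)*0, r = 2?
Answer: 3*I*√17 ≈ 12.369*I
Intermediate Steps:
L(d) = 0 (L(d) = (5 + 2)*0 = 7*0 = 0)
V(b) = -85 + b
√(L(52) + V(2*(-34))) = √(0 + (-85 + 2*(-34))) = √(0 + (-85 - 68)) = √(0 - 153) = √(-153) = 3*I*√17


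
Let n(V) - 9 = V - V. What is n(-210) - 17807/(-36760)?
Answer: 348647/36760 ≈ 9.4844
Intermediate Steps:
n(V) = 9 (n(V) = 9 + (V - V) = 9 + 0 = 9)
n(-210) - 17807/(-36760) = 9 - 17807/(-36760) = 9 - 17807*(-1)/36760 = 9 - 1*(-17807/36760) = 9 + 17807/36760 = 348647/36760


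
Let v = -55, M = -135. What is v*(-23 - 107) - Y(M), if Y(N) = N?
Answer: 7285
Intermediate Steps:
v*(-23 - 107) - Y(M) = -55*(-23 - 107) - 1*(-135) = -55*(-130) + 135 = 7150 + 135 = 7285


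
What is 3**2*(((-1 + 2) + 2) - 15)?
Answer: -108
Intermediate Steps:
3**2*(((-1 + 2) + 2) - 15) = 9*((1 + 2) - 15) = 9*(3 - 15) = 9*(-12) = -108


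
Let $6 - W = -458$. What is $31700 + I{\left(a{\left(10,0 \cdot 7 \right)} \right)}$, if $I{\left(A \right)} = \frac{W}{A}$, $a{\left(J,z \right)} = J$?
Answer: $\frac{158732}{5} \approx 31746.0$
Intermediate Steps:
$W = 464$ ($W = 6 - -458 = 6 + 458 = 464$)
$I{\left(A \right)} = \frac{464}{A}$
$31700 + I{\left(a{\left(10,0 \cdot 7 \right)} \right)} = 31700 + \frac{464}{10} = 31700 + 464 \cdot \frac{1}{10} = 31700 + \frac{232}{5} = \frac{158732}{5}$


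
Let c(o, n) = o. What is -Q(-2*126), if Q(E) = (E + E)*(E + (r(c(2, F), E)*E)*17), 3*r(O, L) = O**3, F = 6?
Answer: -5884704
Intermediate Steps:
r(O, L) = O**3/3
Q(E) = 278*E**2/3 (Q(E) = (E + E)*(E + (((1/3)*2**3)*E)*17) = (2*E)*(E + (((1/3)*8)*E)*17) = (2*E)*(E + (8*E/3)*17) = (2*E)*(E + 136*E/3) = (2*E)*(139*E/3) = 278*E**2/3)
-Q(-2*126) = -278*(-2*126)**2/3 = -278*(-252)**2/3 = -278*63504/3 = -1*5884704 = -5884704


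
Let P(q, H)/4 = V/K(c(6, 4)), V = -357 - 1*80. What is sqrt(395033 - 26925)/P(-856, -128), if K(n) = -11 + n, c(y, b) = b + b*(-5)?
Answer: 27*sqrt(92027)/874 ≈ 9.3715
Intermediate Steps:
c(y, b) = -4*b (c(y, b) = b - 5*b = -4*b)
V = -437 (V = -357 - 80 = -437)
P(q, H) = 1748/27 (P(q, H) = 4*(-437/(-11 - 4*4)) = 4*(-437/(-11 - 16)) = 4*(-437/(-27)) = 4*(-437*(-1/27)) = 4*(437/27) = 1748/27)
sqrt(395033 - 26925)/P(-856, -128) = sqrt(395033 - 26925)/(1748/27) = sqrt(368108)*(27/1748) = (2*sqrt(92027))*(27/1748) = 27*sqrt(92027)/874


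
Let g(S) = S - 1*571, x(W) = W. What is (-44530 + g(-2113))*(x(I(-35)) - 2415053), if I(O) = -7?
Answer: 114024642840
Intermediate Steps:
g(S) = -571 + S (g(S) = S - 571 = -571 + S)
(-44530 + g(-2113))*(x(I(-35)) - 2415053) = (-44530 + (-571 - 2113))*(-7 - 2415053) = (-44530 - 2684)*(-2415060) = -47214*(-2415060) = 114024642840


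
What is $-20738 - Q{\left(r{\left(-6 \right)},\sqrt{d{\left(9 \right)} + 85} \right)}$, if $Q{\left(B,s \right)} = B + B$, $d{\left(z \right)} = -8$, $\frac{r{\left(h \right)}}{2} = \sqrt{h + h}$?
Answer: $-20738 - 8 i \sqrt{3} \approx -20738.0 - 13.856 i$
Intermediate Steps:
$r{\left(h \right)} = 2 \sqrt{2} \sqrt{h}$ ($r{\left(h \right)} = 2 \sqrt{h + h} = 2 \sqrt{2 h} = 2 \sqrt{2} \sqrt{h}$)
$Q{\left(B,s \right)} = 2 B$
$-20738 - Q{\left(r{\left(-6 \right)},\sqrt{d{\left(9 \right)} + 85} \right)} = -20738 - 2 \cdot 2 \sqrt{2} \sqrt{-6} = -20738 - 2 \cdot 2 \sqrt{2} i \sqrt{6} = -20738 - 2 \cdot 4 i \sqrt{3} = -20738 - 8 i \sqrt{3}$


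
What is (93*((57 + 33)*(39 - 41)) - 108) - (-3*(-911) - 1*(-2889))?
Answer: -22470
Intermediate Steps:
(93*((57 + 33)*(39 - 41)) - 108) - (-3*(-911) - 1*(-2889)) = (93*(90*(-2)) - 108) - (2733 + 2889) = (93*(-180) - 108) - 1*5622 = (-16740 - 108) - 5622 = -16848 - 5622 = -22470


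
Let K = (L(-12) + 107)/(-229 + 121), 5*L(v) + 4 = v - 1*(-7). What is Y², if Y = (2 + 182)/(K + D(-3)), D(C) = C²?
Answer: 2468102400/4695889 ≈ 525.59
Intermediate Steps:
L(v) = ⅗ + v/5 (L(v) = -⅘ + (v - 1*(-7))/5 = -⅘ + (v + 7)/5 = -⅘ + (7 + v)/5 = -⅘ + (7/5 + v/5) = ⅗ + v/5)
K = -263/270 (K = ((⅗ + (⅕)*(-12)) + 107)/(-229 + 121) = ((⅗ - 12/5) + 107)/(-108) = (-9/5 + 107)*(-1/108) = (526/5)*(-1/108) = -263/270 ≈ -0.97407)
Y = 49680/2167 (Y = (2 + 182)/(-263/270 + (-3)²) = 184/(-263/270 + 9) = 184/(2167/270) = 184*(270/2167) = 49680/2167 ≈ 22.926)
Y² = (49680/2167)² = 2468102400/4695889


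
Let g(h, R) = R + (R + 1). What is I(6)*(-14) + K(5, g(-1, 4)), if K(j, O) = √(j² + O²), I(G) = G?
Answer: -84 + √106 ≈ -73.704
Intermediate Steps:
g(h, R) = 1 + 2*R (g(h, R) = R + (1 + R) = 1 + 2*R)
K(j, O) = √(O² + j²)
I(6)*(-14) + K(5, g(-1, 4)) = 6*(-14) + √((1 + 2*4)² + 5²) = -84 + √((1 + 8)² + 25) = -84 + √(9² + 25) = -84 + √(81 + 25) = -84 + √106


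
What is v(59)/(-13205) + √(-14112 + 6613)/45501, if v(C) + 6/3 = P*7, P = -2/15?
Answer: 44/198075 + I*√7499/45501 ≈ 0.00022214 + 0.0019032*I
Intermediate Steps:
P = -2/15 (P = -2*1/15 = -2/15 ≈ -0.13333)
v(C) = -44/15 (v(C) = -2 - 2/15*7 = -2 - 14/15 = -44/15)
v(59)/(-13205) + √(-14112 + 6613)/45501 = -44/15/(-13205) + √(-14112 + 6613)/45501 = -44/15*(-1/13205) + √(-7499)*(1/45501) = 44/198075 + (I*√7499)*(1/45501) = 44/198075 + I*√7499/45501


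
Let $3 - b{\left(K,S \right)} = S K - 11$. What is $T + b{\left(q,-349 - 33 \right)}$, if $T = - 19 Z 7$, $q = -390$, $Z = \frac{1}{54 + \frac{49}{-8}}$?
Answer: $- \frac{57055042}{383} \approx -1.4897 \cdot 10^{5}$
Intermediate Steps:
$Z = \frac{8}{383}$ ($Z = \frac{1}{54 + 49 \left(- \frac{1}{8}\right)} = \frac{1}{54 - \frac{49}{8}} = \frac{1}{\frac{383}{8}} = \frac{8}{383} \approx 0.020888$)
$T = - \frac{1064}{383}$ ($T = \left(-19\right) \frac{8}{383} \cdot 7 = \left(- \frac{152}{383}\right) 7 = - \frac{1064}{383} \approx -2.7781$)
$b{\left(K,S \right)} = 14 - K S$ ($b{\left(K,S \right)} = 3 - \left(S K - 11\right) = 3 - \left(K S - 11\right) = 3 - \left(-11 + K S\right) = 14 - K S$)
$T + b{\left(q,-349 - 33 \right)} = - \frac{1064}{383} + \left(14 - - 390 \left(-349 - 33\right)\right) = - \frac{1064}{383} + \left(14 - \left(-390\right) \left(-382\right)\right) = - \frac{1064}{383} + \left(14 - 148980\right) = - \frac{1064}{383} - 148966 = - \frac{57055042}{383}$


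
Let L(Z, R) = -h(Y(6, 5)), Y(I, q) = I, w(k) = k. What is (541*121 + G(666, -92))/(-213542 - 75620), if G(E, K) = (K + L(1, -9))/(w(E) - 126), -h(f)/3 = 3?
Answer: -35348857/156147480 ≈ -0.22638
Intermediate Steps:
h(f) = -9 (h(f) = -3*3 = -9)
L(Z, R) = 9 (L(Z, R) = -1*(-9) = 9)
G(E, K) = (9 + K)/(-126 + E) (G(E, K) = (K + 9)/(E - 126) = (9 + K)/(-126 + E))
(541*121 + G(666, -92))/(-213542 - 75620) = (541*121 + (9 - 92)/(-126 + 666))/(-213542 - 75620) = (65461 - 83/540)/(-289162) = (65461 + (1/540)*(-83))*(-1/289162) = (65461 - 83/540)*(-1/289162) = (35348857/540)*(-1/289162) = -35348857/156147480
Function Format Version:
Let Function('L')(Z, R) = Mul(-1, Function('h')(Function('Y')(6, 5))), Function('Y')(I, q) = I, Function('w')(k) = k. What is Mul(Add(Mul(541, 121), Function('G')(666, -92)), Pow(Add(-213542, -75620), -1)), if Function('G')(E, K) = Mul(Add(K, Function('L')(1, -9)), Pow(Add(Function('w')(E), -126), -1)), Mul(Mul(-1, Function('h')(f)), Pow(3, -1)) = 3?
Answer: Rational(-35348857, 156147480) ≈ -0.22638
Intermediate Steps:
Function('h')(f) = -9 (Function('h')(f) = Mul(-3, 3) = -9)
Function('L')(Z, R) = 9 (Function('L')(Z, R) = Mul(-1, -9) = 9)
Function('G')(E, K) = Mul(Pow(Add(-126, E), -1), Add(9, K)) (Function('G')(E, K) = Mul(Add(K, 9), Pow(Add(E, -126), -1)) = Mul(Add(9, K), Pow(Add(-126, E), -1)) = Mul(Pow(Add(-126, E), -1), Add(9, K)))
Mul(Add(Mul(541, 121), Function('G')(666, -92)), Pow(Add(-213542, -75620), -1)) = Mul(Add(Mul(541, 121), Mul(Pow(Add(-126, 666), -1), Add(9, -92))), Pow(Add(-213542, -75620), -1)) = Mul(Add(65461, Mul(Pow(540, -1), -83)), Pow(-289162, -1)) = Mul(Add(65461, Mul(Rational(1, 540), -83)), Rational(-1, 289162)) = Mul(Add(65461, Rational(-83, 540)), Rational(-1, 289162)) = Mul(Rational(35348857, 540), Rational(-1, 289162)) = Rational(-35348857, 156147480)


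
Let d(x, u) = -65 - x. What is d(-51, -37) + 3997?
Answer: 3983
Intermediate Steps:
d(-51, -37) + 3997 = (-65 - 1*(-51)) + 3997 = (-65 + 51) + 3997 = -14 + 3997 = 3983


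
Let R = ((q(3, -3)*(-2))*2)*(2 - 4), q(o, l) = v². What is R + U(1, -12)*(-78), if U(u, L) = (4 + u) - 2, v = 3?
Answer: -162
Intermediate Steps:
q(o, l) = 9 (q(o, l) = 3² = 9)
U(u, L) = 2 + u
R = 72 (R = ((9*(-2))*2)*(2 - 4) = -18*2*(-2) = -36*(-2) = 72)
R + U(1, -12)*(-78) = 72 + (2 + 1)*(-78) = 72 + 3*(-78) = 72 - 234 = -162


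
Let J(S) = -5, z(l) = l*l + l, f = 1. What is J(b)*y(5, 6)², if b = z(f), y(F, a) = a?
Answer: -180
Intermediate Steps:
z(l) = l + l² (z(l) = l² + l = l + l²)
b = 2 (b = 1*(1 + 1) = 1*2 = 2)
J(b)*y(5, 6)² = -5*6² = -5*36 = -180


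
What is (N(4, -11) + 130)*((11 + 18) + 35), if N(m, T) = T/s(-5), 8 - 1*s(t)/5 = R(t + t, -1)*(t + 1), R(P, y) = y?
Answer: 41424/5 ≈ 8284.8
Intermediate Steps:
s(t) = 45 + 5*t (s(t) = 40 - (-5)*(t + 1) = 40 - (-5)*(1 + t) = 40 - 5*(-1 - t) = 40 + (5 + 5*t) = 45 + 5*t)
N(m, T) = T/20 (N(m, T) = T/(45 + 5*(-5)) = T/(45 - 25) = T/20)
(N(4, -11) + 130)*((11 + 18) + 35) = ((1/20)*(-11) + 130)*((11 + 18) + 35) = (-11/20 + 130)*(29 + 35) = (2589/20)*64 = 41424/5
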